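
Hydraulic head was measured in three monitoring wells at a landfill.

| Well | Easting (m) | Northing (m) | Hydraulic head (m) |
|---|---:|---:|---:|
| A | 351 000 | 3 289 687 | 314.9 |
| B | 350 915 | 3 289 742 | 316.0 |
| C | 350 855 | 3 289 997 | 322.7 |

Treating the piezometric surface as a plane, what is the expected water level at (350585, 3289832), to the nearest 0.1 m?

With h = a·x + b·y + c and A as origin, the differences give:
  (-85)·a + 55·b = +1.1
  (-145)·a + 310·b = +7.8
Eliminate b (×310 and ×55, subtract): -18375·a = -88.00 → a = ∂h/∂x = +0.004789
Back-substitute: b = ∂h/∂y = +0.02740.
h(350585, 3289832) = 314.9 + (+0.004789)·(-415) + (+0.02740)·(145) = 314.9 -1.987 +3.973 = 316.886 m.

316.9 m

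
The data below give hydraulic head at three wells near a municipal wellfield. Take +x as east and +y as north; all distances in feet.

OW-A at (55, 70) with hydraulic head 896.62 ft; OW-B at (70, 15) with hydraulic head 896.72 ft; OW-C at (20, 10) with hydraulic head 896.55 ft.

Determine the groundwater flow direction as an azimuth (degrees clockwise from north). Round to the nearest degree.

Taking OW-A as reference: OW-B−OW-A = (15, -55, +0.10); OW-C−OW-A = (-35, -60, -0.07).
Determinant of the coordinate differences = 15·(-60) − (-35)·(-55) = -2825.
∂h/∂x = [(+0.10)·(-60) − (-0.07)·(-55)] / -2825 = +0.003487
∂h/∂y = [15·(-0.07) − (-35)·(+0.10)] / -2825 = -0.0008673
Flow direction (−∇h) has components (-0.003487 E, +0.0008673 N).
Azimuth = atan2(E, N) = atan2(-0.003487, +0.0008673) = 284.0° ≈ 284°.

284°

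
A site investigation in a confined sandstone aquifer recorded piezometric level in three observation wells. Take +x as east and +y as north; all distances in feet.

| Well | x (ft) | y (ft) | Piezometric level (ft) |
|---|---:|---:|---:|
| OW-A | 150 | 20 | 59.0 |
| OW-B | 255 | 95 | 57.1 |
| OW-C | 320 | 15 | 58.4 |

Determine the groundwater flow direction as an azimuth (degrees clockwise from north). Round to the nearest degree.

012°

Differences from OW-A: to OW-B (Δx, Δy, Δh) = (105, 75, -1.9); to OW-C = (170, -5, -0.6).
Solve a·Δx + b·Δy = Δh: det = 105·(-5) − 170·75 = -13275.
∂h/∂x = [(-1.9)·(-5) − (-0.6)·75] / -13275 = -0.004105
∂h/∂y = [105·(-0.6) − 170·(-1.9)] / -13275 = -0.01959
Flow direction (−∇h) has components (+0.004105 E, +0.01959 N).
Azimuth = atan2(E, N) = atan2(+0.004105, +0.01959) = 11.8° ≈ 012°.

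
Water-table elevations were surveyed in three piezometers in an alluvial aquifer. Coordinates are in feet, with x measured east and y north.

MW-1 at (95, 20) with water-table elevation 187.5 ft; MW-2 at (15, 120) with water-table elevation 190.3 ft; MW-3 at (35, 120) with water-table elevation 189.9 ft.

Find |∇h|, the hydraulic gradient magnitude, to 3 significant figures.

0.0233

Differences from MW-1: to MW-2 (Δx, Δy, Δh) = (-80, 100, +2.8); to MW-3 = (-60, 100, +2.4).
Solve a·Δx + b·Δy = Δh: det = (-80)·100 − (-60)·100 = -2000.
∂h/∂x = [(+2.8)·100 − (+2.4)·100] / -2000 = -0.02000
∂h/∂y = [(-80)·(+2.4) − (-60)·(+2.8)] / -2000 = +0.01200
|∇h| = √(-0.02000² + 0.01200²) = 0.02332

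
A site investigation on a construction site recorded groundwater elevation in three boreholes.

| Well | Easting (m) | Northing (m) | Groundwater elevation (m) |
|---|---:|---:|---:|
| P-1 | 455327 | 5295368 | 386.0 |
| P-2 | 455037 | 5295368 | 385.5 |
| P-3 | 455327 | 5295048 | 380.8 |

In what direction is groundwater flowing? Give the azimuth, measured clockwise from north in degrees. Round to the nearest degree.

186°

∂h/∂x = (385.5 − 386.0) / (455037 − 455327) = +0.001724
∂h/∂y = (380.8 − 386.0) / (5295048 − 5295368) = +0.01625
Flow direction (−∇h) has components (-0.001724 E, -0.01625 N).
Azimuth = atan2(E, N) = atan2(-0.001724, -0.01625) = 186.1° ≈ 186°.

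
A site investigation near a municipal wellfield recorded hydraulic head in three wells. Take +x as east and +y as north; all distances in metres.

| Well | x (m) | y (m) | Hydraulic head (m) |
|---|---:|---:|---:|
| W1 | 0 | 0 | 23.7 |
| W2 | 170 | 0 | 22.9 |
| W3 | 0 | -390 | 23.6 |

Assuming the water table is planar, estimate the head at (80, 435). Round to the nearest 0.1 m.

∂h/∂x = (22.9 − 23.7) / (170 − 0) = -0.004706
∂h/∂y = (23.6 − 23.7) / (-390 − 0) = +0.0002564
h(80, 435) = 23.7 + (-0.004706)·(80) + (+0.0002564)·(435) = 23.7 -0.376 +0.112 = 23.435 m.

23.4 m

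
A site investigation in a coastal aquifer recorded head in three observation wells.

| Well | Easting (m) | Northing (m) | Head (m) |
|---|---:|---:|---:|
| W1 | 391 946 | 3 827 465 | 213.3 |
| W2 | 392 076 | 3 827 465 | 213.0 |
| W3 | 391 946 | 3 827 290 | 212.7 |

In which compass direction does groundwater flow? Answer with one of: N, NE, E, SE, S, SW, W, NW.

∂h/∂x = (213.0 − 213.3) / (392076 − 391946) = -0.002308
∂h/∂y = (212.7 − 213.3) / (3827290 − 3827465) = +0.003429
Flow = −∇h = (+0.002308 east, -0.003429 north), which points southeast.

SE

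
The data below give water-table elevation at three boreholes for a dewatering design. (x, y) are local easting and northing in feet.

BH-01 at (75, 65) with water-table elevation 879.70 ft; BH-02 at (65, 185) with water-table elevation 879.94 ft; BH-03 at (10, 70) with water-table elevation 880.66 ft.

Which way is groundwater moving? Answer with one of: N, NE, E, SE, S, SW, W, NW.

Three-point gradient (reference BH-01): Δ to BH-02 = (-10, 120, +0.24), Δ to BH-03 = (-65, 5, +0.96).
∂h/∂x = -0.01471, ∂h/∂y = +0.0007742 (det = 7750).
Flow = −∇h = (+0.01471 east, -0.0007742 north), which points east.

E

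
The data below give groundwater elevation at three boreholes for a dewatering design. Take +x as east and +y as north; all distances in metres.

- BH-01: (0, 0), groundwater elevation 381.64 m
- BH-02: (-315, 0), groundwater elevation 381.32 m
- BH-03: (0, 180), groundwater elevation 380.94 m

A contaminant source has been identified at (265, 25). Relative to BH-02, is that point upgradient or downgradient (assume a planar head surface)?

upgradient

∂h/∂x = (381.32 − 381.64) / (-315 − 0) = +0.001016
∂h/∂y = (380.94 − 381.64) / (180 − 0) = -0.003889
Head at (265, 25) = 381.64 + (+0.001016)·(265) + (-0.003889)·(25) = 381.81 m.
That is higher than the 381.32 m at BH-02, so the point is upgradient.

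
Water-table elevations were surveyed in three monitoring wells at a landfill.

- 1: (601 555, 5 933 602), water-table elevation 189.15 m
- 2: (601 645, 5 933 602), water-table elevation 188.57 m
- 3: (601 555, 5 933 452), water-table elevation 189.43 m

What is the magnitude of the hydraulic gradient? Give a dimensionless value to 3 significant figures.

∂h/∂x = (188.57 − 189.15) / (601645 − 601555) = -0.006444
∂h/∂y = (189.43 − 189.15) / (5933452 − 5933602) = -0.001867
|∇h| = √(-0.006444² + -0.001867²) = 0.006709

0.00671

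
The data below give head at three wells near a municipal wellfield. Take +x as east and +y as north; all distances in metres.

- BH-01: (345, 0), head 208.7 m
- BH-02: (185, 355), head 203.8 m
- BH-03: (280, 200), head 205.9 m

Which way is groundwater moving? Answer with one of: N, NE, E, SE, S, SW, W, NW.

N

Differences from BH-01: to BH-02 (Δx, Δy, Δh) = (-160, 355, -4.9); to BH-03 = (-65, 200, -2.8).
Solve a·Δx + b·Δy = Δh: det = (-160)·200 − (-65)·355 = -8925.
∂h/∂x = [(-4.9)·200 − (-2.8)·355] / -8925 = -0.001569
∂h/∂y = [(-160)·(-2.8) − (-65)·(-4.9)] / -8925 = -0.01451
Flow = −∇h = (+0.001569 east, +0.01451 north), which points north.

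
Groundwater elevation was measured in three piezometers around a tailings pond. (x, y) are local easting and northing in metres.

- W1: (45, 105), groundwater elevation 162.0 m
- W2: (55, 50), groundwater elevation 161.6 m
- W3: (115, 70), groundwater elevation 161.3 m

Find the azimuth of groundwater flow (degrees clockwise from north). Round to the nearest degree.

131°

Taking W1 as reference: W2−W1 = (10, -55, -0.4); W3−W1 = (70, -35, -0.7).
Determinant of the coordinate differences = 10·(-35) − 70·(-55) = 3500.
∂h/∂x = [(-0.4)·(-35) − (-0.7)·(-55)] / 3500 = -0.007000
∂h/∂y = [10·(-0.7) − 70·(-0.4)] / 3500 = +0.006000
Flow direction (−∇h) has components (+0.007000 E, -0.006000 N).
Azimuth = atan2(E, N) = atan2(+0.007000, -0.006000) = 130.6° ≈ 131°.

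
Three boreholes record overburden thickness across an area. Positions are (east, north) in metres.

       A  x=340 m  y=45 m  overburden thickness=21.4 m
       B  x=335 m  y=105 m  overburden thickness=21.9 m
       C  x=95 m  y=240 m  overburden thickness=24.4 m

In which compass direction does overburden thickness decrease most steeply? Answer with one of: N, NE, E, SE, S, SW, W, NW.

Differences from A: to B (Δx, Δy, Δh) = (-5, 60, +0.5); to C = (-245, 195, +3.0).
Solve a·Δx + b·Δy = Δd: det = (-5)·195 − (-245)·60 = 13725.
∂d/∂x = [(+0.5)·195 − (+3.0)·60] / 13725 = -0.006011
∂d/∂y = [(-5)·(+3.0) − (-245)·(+0.5)] / 13725 = +0.007832
Steepest decrease is along −∇f = (+0.006011 E, -0.007832 N) → southeast.

SE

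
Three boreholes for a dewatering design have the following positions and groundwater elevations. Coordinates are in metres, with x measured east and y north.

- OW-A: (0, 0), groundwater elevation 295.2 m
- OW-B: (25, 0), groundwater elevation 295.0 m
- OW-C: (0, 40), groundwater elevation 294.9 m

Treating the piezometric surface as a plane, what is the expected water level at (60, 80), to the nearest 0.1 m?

294.1 m

∂h/∂x = (295.0 − 295.2) / (25 − 0) = -0.008000
∂h/∂y = (294.9 − 295.2) / (40 − 0) = -0.007500
h(60, 80) = 295.2 + (-0.008000)·(60) + (-0.007500)·(80) = 295.2 -0.480 -0.600 = 294.120 m.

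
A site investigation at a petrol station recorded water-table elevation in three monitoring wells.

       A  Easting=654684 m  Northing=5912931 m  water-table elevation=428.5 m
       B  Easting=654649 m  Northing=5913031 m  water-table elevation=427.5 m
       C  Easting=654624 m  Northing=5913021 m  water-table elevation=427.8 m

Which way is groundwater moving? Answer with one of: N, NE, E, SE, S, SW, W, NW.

NE

Taking A as reference: B−A = (-35, 100, -1.0); C−A = (-60, 90, -0.7).
Solve a·Δx + b·Δy = Δh: det = (-35)·90 − (-60)·100 = 2850.
∂h/∂x = [(-1.0)·90 − (-0.7)·100] / 2850 = -0.007018
∂h/∂y = [(-35)·(-0.7) − (-60)·(-1.0)] / 2850 = -0.01246
Flow = −∇h = (+0.007018 east, +0.01246 north), which points northeast.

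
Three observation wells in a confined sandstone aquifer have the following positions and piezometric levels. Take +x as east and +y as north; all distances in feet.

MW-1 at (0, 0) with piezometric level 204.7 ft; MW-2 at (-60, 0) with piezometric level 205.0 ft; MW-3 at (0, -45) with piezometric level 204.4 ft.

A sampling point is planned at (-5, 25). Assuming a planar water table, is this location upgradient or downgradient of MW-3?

upgradient

∂h/∂x = (205.0 − 204.7) / (-60 − 0) = -0.005000
∂h/∂y = (204.4 − 204.7) / (-45 − 0) = +0.006667
Head at (-5, 25) = 204.7 + (-0.005000)·(-5) + (+0.006667)·(25) = 204.89 ft.
That is higher than the 204.4 ft at MW-3, so the point is upgradient.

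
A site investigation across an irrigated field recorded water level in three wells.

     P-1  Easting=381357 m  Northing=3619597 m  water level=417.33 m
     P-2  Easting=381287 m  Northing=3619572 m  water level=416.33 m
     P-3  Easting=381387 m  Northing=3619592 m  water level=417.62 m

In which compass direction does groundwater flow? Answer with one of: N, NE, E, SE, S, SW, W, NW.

Taking P-1 as reference: P-2−P-1 = (-70, -25, -1.00); P-3−P-1 = (30, -5, +0.29).
Solve a·Δx + b·Δy = Δh: det = (-70)·(-5) − 30·(-25) = 1100.
∂h/∂x = [(-1.00)·(-5) − (+0.29)·(-25)] / 1100 = +0.01114
∂h/∂y = [(-70)·(+0.29) − 30·(-1.00)] / 1100 = +0.008818
Flow = −∇h = (-0.01114 east, -0.008818 north), which points southwest.

SW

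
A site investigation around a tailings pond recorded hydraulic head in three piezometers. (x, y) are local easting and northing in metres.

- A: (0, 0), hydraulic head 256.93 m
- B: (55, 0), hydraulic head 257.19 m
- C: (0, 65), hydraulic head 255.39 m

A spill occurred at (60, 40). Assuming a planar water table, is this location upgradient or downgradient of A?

downgradient

∂h/∂x = (257.19 − 256.93) / (55 − 0) = +0.004727
∂h/∂y = (255.39 − 256.93) / (65 − 0) = -0.02369
Head at (60, 40) = 256.93 + (+0.004727)·(60) + (-0.02369)·(40) = 256.27 m.
That is lower than the 256.93 m at A, so the point is downgradient.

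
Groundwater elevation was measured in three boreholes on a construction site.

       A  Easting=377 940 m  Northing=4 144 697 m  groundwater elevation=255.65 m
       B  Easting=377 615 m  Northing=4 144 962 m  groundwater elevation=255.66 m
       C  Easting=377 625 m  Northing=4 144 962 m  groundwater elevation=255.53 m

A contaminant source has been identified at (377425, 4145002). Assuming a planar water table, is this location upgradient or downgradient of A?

Differences from A: to B (Δx, Δy, Δh) = (-325, 265, +0.01); to C = (-315, 265, -0.12).
Solve a·Δx + b·Δy = Δh: det = (-325)·265 − (-315)·265 = -2650.
∂h/∂x = [(+0.01)·265 − (-0.12)·265] / -2650 = -0.01300
∂h/∂y = [(-325)·(-0.12) − (-315)·(+0.01)] / -2650 = -0.01591
Head at (377425, 4145002) = 255.65 + (-0.01300)·(-515) + (-0.01591)·(305) = 257.49 m.
That is higher than the 255.65 m at A, so the point is upgradient.

upgradient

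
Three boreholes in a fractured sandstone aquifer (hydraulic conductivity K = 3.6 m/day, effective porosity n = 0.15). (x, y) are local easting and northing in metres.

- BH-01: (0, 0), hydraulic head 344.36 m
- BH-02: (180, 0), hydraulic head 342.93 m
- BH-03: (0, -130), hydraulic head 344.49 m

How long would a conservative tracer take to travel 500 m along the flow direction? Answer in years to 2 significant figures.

∂h/∂x = (342.93 − 344.36) / (180 − 0) = -0.007944
∂h/∂y = (344.49 − 344.36) / (-130 − 0) = -0.0010000
|∇h| = √(-0.007944² + -0.0010000²) = 0.008007
Seepage velocity v = K·i/n = 3.6 × 0.008007 / 0.15 = 0.1922 m/day.
t = 500 / 0.1922 = 2601 days = 7.12 years.

7.1 years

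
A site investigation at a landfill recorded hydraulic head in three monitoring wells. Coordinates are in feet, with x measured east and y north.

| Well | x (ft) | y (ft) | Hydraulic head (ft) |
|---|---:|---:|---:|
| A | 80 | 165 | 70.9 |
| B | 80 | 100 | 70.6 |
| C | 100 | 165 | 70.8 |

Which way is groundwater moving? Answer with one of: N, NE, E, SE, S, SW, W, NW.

SE

With h = a·x + b·y + c and A as origin, the differences give:
  0·a + (-65)·b = -0.3
  20·a + 0·b = -0.1
Eliminate b (×0 and ×(-65), subtract): 1300·a = -6.50 → a = ∂h/∂x = -0.005000
Back-substitute: b = ∂h/∂y = +0.004615.
Flow = −∇h = (+0.005000 east, -0.004615 north), which points southeast.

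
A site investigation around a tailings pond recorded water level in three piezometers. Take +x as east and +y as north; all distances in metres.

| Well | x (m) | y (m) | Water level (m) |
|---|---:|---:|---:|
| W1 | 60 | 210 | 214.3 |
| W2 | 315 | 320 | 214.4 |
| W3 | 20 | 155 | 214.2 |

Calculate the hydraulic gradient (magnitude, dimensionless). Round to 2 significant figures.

0.0023

Differences from W1: to W2 (Δx, Δy, Δh) = (255, 110, +0.1); to W3 = (-40, -55, -0.1).
Determinant of the coordinate differences = 255·(-55) − (-40)·110 = -9625.
∂h/∂x = [(+0.1)·(-55) − (-0.1)·110] / -9625 = -0.0005714
∂h/∂y = [255·(-0.1) − (-40)·(+0.1)] / -9625 = +0.002234
|∇h| = √(-0.0005714² + 0.002234²) = 0.002306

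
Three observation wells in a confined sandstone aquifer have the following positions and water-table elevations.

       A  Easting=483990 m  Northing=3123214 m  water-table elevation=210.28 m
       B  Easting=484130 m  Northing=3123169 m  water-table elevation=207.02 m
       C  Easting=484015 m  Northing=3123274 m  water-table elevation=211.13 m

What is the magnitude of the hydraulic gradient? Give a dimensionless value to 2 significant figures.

Differences from A: to B (Δx, Δy, Δh) = (140, -45, -3.26); to C = (25, 60, +0.85).
Solve a·Δx + b·Δy = Δh: det = 140·60 − 25·(-45) = 9525.
∂h/∂x = [(-3.26)·60 − (+0.85)·(-45)] / 9525 = -0.01652
∂h/∂y = [140·(+0.85) − 25·(-3.26)] / 9525 = +0.02105
|∇h| = √(-0.01652² + 0.02105²) = 0.02676

0.027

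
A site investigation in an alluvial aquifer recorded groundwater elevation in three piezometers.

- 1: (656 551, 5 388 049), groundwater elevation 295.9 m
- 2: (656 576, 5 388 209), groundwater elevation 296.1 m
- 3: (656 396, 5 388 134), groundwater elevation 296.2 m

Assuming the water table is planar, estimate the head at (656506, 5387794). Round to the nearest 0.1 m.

295.6 m

Differences from 1: to 2 (Δx, Δy, Δh) = (25, 160, +0.2); to 3 = (-155, 85, +0.3).
Determinant of the coordinate differences = 25·85 − (-155)·160 = 26925.
∂h/∂x = [(+0.2)·85 − (+0.3)·160] / 26925 = -0.001151
∂h/∂y = [25·(+0.3) − (-155)·(+0.2)] / 26925 = +0.001430
h(656506, 5387794) = 295.9 + (-0.001151)·(-45) + (+0.001430)·(-255) = 295.9 +0.052 -0.365 = 295.587 m.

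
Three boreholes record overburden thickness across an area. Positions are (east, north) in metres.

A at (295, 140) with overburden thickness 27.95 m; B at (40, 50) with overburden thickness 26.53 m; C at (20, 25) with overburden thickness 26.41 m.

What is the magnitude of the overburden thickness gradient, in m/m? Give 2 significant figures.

With d = a·x + b·y + c and A as origin, the differences give:
  (-255)·a + (-90)·b = -1.42
  (-275)·a + (-115)·b = -1.54
Eliminate b (×(-115) and ×(-90), subtract): 4575·a = 24.700 → a = ∂d/∂x = +0.005399
Back-substitute: b = ∂d/∂y = +0.0004809.
|∇f| = √(0.005399² + 0.0004809²) = 0.00542 m/m

0.0054 m/m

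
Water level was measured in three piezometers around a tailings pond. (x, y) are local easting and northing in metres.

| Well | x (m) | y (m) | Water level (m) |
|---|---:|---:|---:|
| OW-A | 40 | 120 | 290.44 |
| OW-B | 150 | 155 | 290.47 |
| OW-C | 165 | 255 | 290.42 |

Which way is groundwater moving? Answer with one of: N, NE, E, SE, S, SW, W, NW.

Differences from OW-A: to OW-B (Δx, Δy, Δh) = (110, 35, +0.03); to OW-C = (125, 135, -0.02).
Solve a·Δx + b·Δy = Δh: det = 110·135 − 125·35 = 10475.
∂h/∂x = [(+0.03)·135 − (-0.02)·35] / 10475 = +0.0004535
∂h/∂y = [110·(-0.02) − 125·(+0.03)] / 10475 = -0.0005680
Flow = −∇h = (-0.0004535 east, +0.0005680 north), which points northwest.

NW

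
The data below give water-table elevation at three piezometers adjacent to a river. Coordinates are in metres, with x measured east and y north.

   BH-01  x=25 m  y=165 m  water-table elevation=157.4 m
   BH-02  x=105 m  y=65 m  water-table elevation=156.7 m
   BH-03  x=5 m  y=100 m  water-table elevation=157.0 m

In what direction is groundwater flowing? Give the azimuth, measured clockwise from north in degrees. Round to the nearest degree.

173°

With h = a·x + b·y + c and BH-01 as origin, the differences give:
  80·a + (-100)·b = -0.7
  (-20)·a + (-65)·b = -0.4
Eliminate b (×(-65) and ×(-100), subtract): -7200·a = 5.50 → a = ∂h/∂x = -0.0007639
Back-substitute: b = ∂h/∂y = +0.006389.
Flow direction (−∇h) has components (+0.0007639 E, -0.006389 N).
Azimuth = atan2(E, N) = atan2(+0.0007639, -0.006389) = 173.2° ≈ 173°.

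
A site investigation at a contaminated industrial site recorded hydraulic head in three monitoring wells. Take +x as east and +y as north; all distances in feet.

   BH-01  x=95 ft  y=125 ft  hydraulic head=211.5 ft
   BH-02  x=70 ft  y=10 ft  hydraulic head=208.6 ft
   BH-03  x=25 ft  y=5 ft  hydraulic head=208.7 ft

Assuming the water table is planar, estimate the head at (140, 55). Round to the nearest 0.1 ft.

209.4 ft

With h = a·x + b·y + c and BH-01 as origin, the differences give:
  (-25)·a + (-115)·b = -2.9
  (-70)·a + (-120)·b = -2.8
Eliminate b (×(-120) and ×(-115), subtract): -5050·a = 26.00 → a = ∂h/∂x = -0.005149
Back-substitute: b = ∂h/∂y = +0.02634.
h(140, 55) = 211.5 + (-0.005149)·(45) + (+0.02634)·(-70) = 211.5 -0.232 -1.844 = 209.425 ft.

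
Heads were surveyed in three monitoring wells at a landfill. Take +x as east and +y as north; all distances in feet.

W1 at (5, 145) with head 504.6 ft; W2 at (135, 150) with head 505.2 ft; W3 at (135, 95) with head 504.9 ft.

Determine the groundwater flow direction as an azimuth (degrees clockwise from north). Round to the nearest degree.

Taking W1 as reference: W2−W1 = (130, 5, +0.6); W3−W1 = (130, -50, +0.3).
Solve a·Δx + b·Δy = Δh: det = 130·(-50) − 130·5 = -7150.
∂h/∂x = [(+0.6)·(-50) − (+0.3)·5] / -7150 = +0.004406
∂h/∂y = [130·(+0.3) − 130·(+0.6)] / -7150 = +0.005455
Flow direction (−∇h) has components (-0.004406 E, -0.005455 N).
Azimuth = atan2(E, N) = atan2(-0.004406, -0.005455) = 218.9° ≈ 219°.

219°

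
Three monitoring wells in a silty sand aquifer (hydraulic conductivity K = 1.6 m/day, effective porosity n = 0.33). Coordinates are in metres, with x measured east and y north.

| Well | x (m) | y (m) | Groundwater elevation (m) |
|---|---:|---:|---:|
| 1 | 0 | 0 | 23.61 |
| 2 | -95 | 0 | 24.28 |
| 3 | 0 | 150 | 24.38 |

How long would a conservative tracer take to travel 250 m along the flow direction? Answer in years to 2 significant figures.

16 years

∂h/∂x = (24.28 − 23.61) / (-95 − 0) = -0.007053
∂h/∂y = (24.38 − 23.61) / (150 − 0) = +0.005133
|∇h| = √(-0.007053² + 0.005133²) = 0.008723
Seepage velocity v = K·i/n = 1.6 × 0.008723 / 0.33 = 0.04229 m/day.
t = 250 / 0.04229 = 5912 days = 16.2 years.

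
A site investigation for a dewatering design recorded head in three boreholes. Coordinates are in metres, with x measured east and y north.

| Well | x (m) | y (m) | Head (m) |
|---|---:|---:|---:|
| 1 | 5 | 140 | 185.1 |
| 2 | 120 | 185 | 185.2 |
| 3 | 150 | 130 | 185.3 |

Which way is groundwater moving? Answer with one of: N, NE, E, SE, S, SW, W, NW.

With h = a·x + b·y + c and 1 as origin, the differences give:
  115·a + 45·b = +0.1
  145·a + (-10)·b = +0.2
Eliminate b (×(-10) and ×45, subtract): -7675·a = -10.00 → a = ∂h/∂x = +0.001303
Back-substitute: b = ∂h/∂y = -0.001107.
Flow = −∇h = (-0.001303 east, +0.001107 north), which points northwest.

NW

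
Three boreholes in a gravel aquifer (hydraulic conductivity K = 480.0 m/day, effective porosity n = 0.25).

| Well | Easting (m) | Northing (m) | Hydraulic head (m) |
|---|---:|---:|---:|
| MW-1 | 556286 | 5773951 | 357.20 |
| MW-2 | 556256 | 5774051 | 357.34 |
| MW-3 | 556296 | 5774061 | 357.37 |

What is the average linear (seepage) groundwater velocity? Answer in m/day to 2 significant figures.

Taking MW-1 as reference: MW-2−MW-1 = (-30, 100, +0.14); MW-3−MW-1 = (10, 110, +0.17).
Determinant of the coordinate differences = (-30)·110 − 10·100 = -4300.
∂h/∂x = [(+0.14)·110 − (+0.17)·100] / -4300 = +0.0003721
∂h/∂y = [(-30)·(+0.17) − 10·(+0.14)] / -4300 = +0.001512
|∇h| = √(0.0003721² + 0.001512²) = 0.001557
Seepage velocity v = K·i/n = 480.0 × 0.001557 / 0.25 = 2.989 m/day.

3.0 m/day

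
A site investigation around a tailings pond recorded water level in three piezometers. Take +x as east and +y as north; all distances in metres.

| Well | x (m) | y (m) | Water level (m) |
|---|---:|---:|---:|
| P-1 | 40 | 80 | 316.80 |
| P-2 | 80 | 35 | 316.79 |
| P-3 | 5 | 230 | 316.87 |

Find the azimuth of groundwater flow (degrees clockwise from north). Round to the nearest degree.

Differences from P-1: to P-2 (Δx, Δy, Δh) = (40, -45, -0.01); to P-3 = (-35, 150, +0.07).
Solve a·Δx + b·Δy = Δh: det = 40·150 − (-35)·(-45) = 4425.
∂h/∂x = [(-0.01)·150 − (+0.07)·(-45)] / 4425 = +0.0003729
∂h/∂y = [40·(+0.07) − (-35)·(-0.01)] / 4425 = +0.0005537
Flow direction (−∇h) has components (-0.0003729 E, -0.0005537 N).
Azimuth = atan2(E, N) = atan2(-0.0003729, -0.0005537) = 214.0° ≈ 214°.

214°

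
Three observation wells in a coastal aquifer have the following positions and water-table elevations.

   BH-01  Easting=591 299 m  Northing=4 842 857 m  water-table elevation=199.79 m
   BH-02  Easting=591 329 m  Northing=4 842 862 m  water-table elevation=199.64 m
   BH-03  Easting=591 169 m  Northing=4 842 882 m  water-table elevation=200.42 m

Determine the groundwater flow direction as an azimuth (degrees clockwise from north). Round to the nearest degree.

With h = a·x + b·y + c and BH-01 as origin, the differences give:
  30·a + 5·b = -0.15
  (-130)·a + 25·b = +0.63
Eliminate b (×25 and ×5, subtract): 1400·a = -6.900 → a = ∂h/∂x = -0.004929
Back-substitute: b = ∂h/∂y = -0.0004286.
Flow direction (−∇h) has components (+0.004929 E, +0.0004286 N).
Azimuth = atan2(E, N) = atan2(+0.004929, +0.0004286) = 85.0° ≈ 085°.

085°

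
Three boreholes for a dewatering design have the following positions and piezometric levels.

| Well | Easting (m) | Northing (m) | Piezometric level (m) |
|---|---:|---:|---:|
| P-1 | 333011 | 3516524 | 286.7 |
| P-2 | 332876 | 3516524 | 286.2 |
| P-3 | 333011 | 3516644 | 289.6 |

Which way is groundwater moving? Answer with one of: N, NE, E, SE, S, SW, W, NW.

∂h/∂x = (286.2 − 286.7) / (332876 − 333011) = +0.003704
∂h/∂y = (289.6 − 286.7) / (3516644 − 3516524) = +0.02417
Flow = −∇h = (-0.003704 east, -0.02417 north), which points south.

S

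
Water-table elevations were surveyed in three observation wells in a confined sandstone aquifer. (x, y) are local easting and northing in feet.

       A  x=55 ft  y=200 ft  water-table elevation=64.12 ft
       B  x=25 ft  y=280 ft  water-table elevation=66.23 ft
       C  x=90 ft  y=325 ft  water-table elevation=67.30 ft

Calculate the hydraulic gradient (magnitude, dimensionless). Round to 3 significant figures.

0.0259

Taking A as reference: B−A = (-30, 80, +2.11); C−A = (35, 125, +3.18).
Solve a·Δx + b·Δy = Δh: det = (-30)·125 − 35·80 = -6550.
∂h/∂x = [(+2.11)·125 − (+3.18)·80] / -6550 = -0.001427
∂h/∂y = [(-30)·(+3.18) − 35·(+2.11)] / -6550 = +0.02584
|∇h| = √(-0.001427² + 0.02584²) = 0.02588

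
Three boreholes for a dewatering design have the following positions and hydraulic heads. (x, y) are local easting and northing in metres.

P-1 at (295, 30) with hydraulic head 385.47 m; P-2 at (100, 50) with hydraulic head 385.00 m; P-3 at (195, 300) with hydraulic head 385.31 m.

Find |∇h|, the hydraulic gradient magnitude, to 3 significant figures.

With h = a·x + b·y + c and P-1 as origin, the differences give:
  (-195)·a + 20·b = -0.47
  (-100)·a + 270·b = -0.16
Eliminate b (×270 and ×20, subtract): -50650·a = -123.700 → a = ∂h/∂x = +0.002442
Back-substitute: b = ∂h/∂y = +0.0003119.
|∇h| = √(0.002442² + 0.0003119²) = 0.002462

0.00246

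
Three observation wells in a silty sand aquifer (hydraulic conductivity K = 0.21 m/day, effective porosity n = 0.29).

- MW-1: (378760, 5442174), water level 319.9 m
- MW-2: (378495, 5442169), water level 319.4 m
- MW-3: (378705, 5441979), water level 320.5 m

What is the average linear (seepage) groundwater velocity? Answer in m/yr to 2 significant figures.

Taking MW-1 as reference: MW-2−MW-1 = (-265, -5, -0.5); MW-3−MW-1 = (-55, -195, +0.6).
Solve a·Δx + b·Δy = Δh: det = (-265)·(-195) − (-55)·(-5) = 51400.
∂h/∂x = [(-0.5)·(-195) − (+0.6)·(-5)] / 51400 = +0.001955
∂h/∂y = [(-265)·(+0.6) − (-55)·(-0.5)] / 51400 = -0.003628
|∇h| = √(0.001955² + -0.003628²) = 0.004121
Seepage velocity v = K·i/n = 0.21 × 0.004121 / 0.29 = 0.002984 m/day = 1.09 m/yr.

1.1 m/yr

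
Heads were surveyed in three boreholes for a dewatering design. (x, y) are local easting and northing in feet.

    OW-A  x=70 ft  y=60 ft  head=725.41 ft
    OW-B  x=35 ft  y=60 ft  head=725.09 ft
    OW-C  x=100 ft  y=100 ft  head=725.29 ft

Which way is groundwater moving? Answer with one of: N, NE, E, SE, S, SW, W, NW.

NW

Three-point gradient (reference OW-A): Δ to OW-B = (-35, 0, -0.32), Δ to OW-C = (30, 40, -0.12).
∂h/∂x = +0.009143, ∂h/∂y = -0.009857 (det = -1400).
Flow = −∇h = (-0.009143 east, +0.009857 north), which points northwest.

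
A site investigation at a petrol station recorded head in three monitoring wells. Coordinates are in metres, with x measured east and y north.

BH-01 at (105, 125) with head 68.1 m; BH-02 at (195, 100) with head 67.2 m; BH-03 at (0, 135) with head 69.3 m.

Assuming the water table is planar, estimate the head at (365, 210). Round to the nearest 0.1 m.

64.3 m

Taking BH-01 as reference: BH-02−BH-01 = (90, -25, -0.9); BH-03−BH-01 = (-105, 10, +1.2).
Solve a·Δx + b·Δy = Δh: det = 90·10 − (-105)·(-25) = -1725.
∂h/∂x = [(-0.9)·10 − (+1.2)·(-25)] / -1725 = -0.01217
∂h/∂y = [90·(+1.2) − (-105)·(-0.9)] / -1725 = -0.007826
h(365, 210) = 68.1 + (-0.01217)·(260) + (-0.007826)·(85) = 68.1 -3.165 -0.665 = 64.270 m.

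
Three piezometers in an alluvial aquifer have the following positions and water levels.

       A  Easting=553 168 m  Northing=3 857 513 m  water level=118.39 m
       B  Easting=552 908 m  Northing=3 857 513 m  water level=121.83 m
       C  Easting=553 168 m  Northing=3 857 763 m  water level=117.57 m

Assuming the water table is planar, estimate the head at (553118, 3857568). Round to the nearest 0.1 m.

∂h/∂x = (121.83 − 118.39) / (552908 − 553168) = -0.01323
∂h/∂y = (117.57 − 118.39) / (3857763 − 3857513) = -0.003280
h(553118, 3857568) = 118.39 + (-0.01323)·(-50) + (-0.003280)·(55) = 118.39 +0.662 -0.180 = 118.871 m.

118.9 m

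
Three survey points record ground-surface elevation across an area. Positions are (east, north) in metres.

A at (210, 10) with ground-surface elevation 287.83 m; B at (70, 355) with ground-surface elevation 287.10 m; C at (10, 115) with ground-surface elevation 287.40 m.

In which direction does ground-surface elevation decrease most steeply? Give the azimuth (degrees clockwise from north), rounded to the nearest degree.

320°

Three-point gradient (reference A): Δ to B = (-140, 345, -0.73), Δ to C = (-200, 105, -0.43).
∂z/∂x = +0.001320, ∂z/∂y = -0.001580 (det = 54300).
Steepest decrease is along −∇f: components (-0.001320 E, +0.001580 N).
Azimuth = atan2(-0.001320, +0.001580) = 320.1° ≈ 320°.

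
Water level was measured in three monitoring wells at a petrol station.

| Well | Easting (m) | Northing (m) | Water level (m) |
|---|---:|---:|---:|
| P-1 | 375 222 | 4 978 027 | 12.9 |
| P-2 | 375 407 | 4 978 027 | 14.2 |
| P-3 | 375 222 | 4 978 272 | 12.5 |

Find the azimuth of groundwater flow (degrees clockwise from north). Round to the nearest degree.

∂h/∂x = (14.2 − 12.9) / (375407 − 375222) = +0.007027
∂h/∂y = (12.5 − 12.9) / (4978272 − 4978027) = -0.001633
Flow direction (−∇h) has components (-0.007027 E, +0.001633 N).
Azimuth = atan2(E, N) = atan2(-0.007027, +0.001633) = 283.1° ≈ 283°.

283°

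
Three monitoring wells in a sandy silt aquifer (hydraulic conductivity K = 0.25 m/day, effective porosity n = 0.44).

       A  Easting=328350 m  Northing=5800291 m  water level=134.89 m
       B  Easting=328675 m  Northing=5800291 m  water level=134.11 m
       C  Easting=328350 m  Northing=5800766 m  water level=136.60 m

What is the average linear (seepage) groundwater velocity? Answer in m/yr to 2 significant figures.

∂h/∂x = (134.11 − 134.89) / (328675 − 328350) = -0.002400
∂h/∂y = (136.60 − 134.89) / (5800766 − 5800291) = +0.003600
|∇h| = √(-0.002400² + 0.003600²) = 0.004327
Seepage velocity v = K·i/n = 0.25 × 0.004327 / 0.44 = 0.002459 m/day = 0.8981 m/yr.

0.90 m/yr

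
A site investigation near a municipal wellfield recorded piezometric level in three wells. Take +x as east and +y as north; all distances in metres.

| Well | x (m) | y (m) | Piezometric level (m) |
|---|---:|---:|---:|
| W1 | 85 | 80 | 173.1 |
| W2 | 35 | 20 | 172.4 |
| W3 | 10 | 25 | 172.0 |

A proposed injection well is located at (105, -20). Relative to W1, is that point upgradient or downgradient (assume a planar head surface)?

upgradient

Differences from W1: to W2 (Δx, Δy, Δh) = (-50, -60, -0.7); to W3 = (-75, -55, -1.1).
Determinant of the coordinate differences = (-50)·(-55) − (-75)·(-60) = -1750.
∂h/∂x = [(-0.7)·(-55) − (-1.1)·(-60)] / -1750 = +0.01571
∂h/∂y = [(-50)·(-1.1) − (-75)·(-0.7)] / -1750 = -0.001429
Head at (105, -20) = 173.1 + (+0.01571)·(20) + (-0.001429)·(-100) = 173.56 m.
That is higher than the 173.1 m at W1, so the point is upgradient.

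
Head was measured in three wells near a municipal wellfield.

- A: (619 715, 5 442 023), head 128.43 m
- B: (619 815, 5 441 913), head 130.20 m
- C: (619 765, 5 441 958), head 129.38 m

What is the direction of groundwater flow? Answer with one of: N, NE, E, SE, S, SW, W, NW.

NW

With h = a·x + b·y + c and A as origin, the differences give:
  100·a + (-110)·b = +1.77
  50·a + (-65)·b = +0.95
Eliminate b (×(-65) and ×(-110), subtract): -1000·a = -10.550 → a = ∂h/∂x = +0.01055
Back-substitute: b = ∂h/∂y = -0.006500.
Flow = −∇h = (-0.01055 east, +0.006500 north), which points northwest.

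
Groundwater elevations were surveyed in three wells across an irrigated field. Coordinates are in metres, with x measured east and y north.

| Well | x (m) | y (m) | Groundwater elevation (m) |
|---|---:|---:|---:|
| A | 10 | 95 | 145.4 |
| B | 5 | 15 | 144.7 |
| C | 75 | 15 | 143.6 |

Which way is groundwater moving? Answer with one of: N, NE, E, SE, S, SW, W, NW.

SE

Differences from A: to B (Δx, Δy, Δh) = (-5, -80, -0.7); to C = (65, -80, -1.8).
Solve a·Δx + b·Δy = Δh: det = (-5)·(-80) − 65·(-80) = 5600.
∂h/∂x = [(-0.7)·(-80) − (-1.8)·(-80)] / 5600 = -0.01571
∂h/∂y = [(-5)·(-1.8) − 65·(-0.7)] / 5600 = +0.009732
Flow = −∇h = (+0.01571 east, -0.009732 north), which points southeast.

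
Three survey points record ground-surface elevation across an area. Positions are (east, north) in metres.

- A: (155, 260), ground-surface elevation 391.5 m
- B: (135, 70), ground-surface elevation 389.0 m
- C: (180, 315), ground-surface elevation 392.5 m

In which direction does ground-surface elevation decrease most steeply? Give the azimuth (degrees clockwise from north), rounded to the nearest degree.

Differences from A: to B (Δx, Δy, Δh) = (-20, -190, -2.5); to C = (25, 55, +1.0).
Determinant of the coordinate differences = (-20)·55 − 25·(-190) = 3650.
∂z/∂x = [(-2.5)·55 − (+1.0)·(-190)] / 3650 = +0.01438
∂z/∂y = [(-20)·(+1.0) − 25·(-2.5)] / 3650 = +0.01164
Steepest decrease is along −∇f: components (-0.01438 E, -0.01164 N).
Azimuth = atan2(-0.01438, -0.01164) = 231.0° ≈ 231°.

231°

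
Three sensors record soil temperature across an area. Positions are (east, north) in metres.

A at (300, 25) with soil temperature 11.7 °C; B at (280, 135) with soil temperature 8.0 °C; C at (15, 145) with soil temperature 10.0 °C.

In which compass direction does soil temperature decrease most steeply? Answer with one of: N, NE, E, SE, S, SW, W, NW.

N

With T = a·x + b·y + c and A as origin, the differences give:
  (-20)·a + 110·b = -3.7
  (-285)·a + 120·b = -1.7
Eliminate b (×120 and ×110, subtract): 28950·a = -257.00 → a = ∂T/∂x = -0.008877
Back-substitute: b = ∂T/∂y = -0.03525.
Steepest decrease is along −∇f = (+0.008877 E, +0.03525 N) → north.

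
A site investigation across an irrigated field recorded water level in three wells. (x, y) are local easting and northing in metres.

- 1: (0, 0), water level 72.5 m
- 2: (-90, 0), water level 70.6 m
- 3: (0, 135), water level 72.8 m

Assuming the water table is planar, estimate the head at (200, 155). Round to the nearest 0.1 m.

77.1 m

∂h/∂x = (70.6 − 72.5) / (-90 − 0) = +0.02111
∂h/∂y = (72.8 − 72.5) / (135 − 0) = +0.002222
h(200, 155) = 72.5 + (+0.02111)·(200) + (+0.002222)·(155) = 72.5 +4.222 +0.344 = 77.067 m.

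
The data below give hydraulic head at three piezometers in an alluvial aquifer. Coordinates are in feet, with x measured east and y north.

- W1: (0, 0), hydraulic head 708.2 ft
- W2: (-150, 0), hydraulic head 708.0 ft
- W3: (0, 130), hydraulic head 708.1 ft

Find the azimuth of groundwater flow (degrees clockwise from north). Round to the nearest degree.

300°

∂h/∂x = (708.0 − 708.2) / (-150 − 0) = +0.001333
∂h/∂y = (708.1 − 708.2) / (130 − 0) = -0.0007692
Flow direction (−∇h) has components (-0.001333 E, +0.0007692 N).
Azimuth = atan2(E, N) = atan2(-0.001333, +0.0007692) = 300.0° ≈ 300°.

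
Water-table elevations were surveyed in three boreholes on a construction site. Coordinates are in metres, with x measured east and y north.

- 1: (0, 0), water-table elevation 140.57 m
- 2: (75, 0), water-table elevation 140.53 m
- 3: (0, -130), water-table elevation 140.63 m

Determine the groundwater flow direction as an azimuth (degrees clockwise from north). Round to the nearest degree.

∂h/∂x = (140.53 − 140.57) / (75 − 0) = -0.0005333
∂h/∂y = (140.63 − 140.57) / (-130 − 0) = -0.0004615
Flow direction (−∇h) has components (+0.0005333 E, +0.0004615 N).
Azimuth = atan2(E, N) = atan2(+0.0005333, +0.0004615) = 49.1° ≈ 049°.

049°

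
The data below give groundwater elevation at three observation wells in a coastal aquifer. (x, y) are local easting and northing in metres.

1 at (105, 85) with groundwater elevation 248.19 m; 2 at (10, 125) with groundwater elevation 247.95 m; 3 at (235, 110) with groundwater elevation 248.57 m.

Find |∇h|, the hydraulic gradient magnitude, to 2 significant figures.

0.0029

Differences from 1: to 2 (Δx, Δy, Δh) = (-95, 40, -0.24); to 3 = (130, 25, +0.38).
Solve a·Δx + b·Δy = Δh: det = (-95)·25 − 130·40 = -7575.
∂h/∂x = [(-0.24)·25 − (+0.38)·40] / -7575 = +0.002799
∂h/∂y = [(-95)·(+0.38) − 130·(-0.24)] / -7575 = +0.0006469
|∇h| = √(0.002799² + 0.0006469²) = 0.002873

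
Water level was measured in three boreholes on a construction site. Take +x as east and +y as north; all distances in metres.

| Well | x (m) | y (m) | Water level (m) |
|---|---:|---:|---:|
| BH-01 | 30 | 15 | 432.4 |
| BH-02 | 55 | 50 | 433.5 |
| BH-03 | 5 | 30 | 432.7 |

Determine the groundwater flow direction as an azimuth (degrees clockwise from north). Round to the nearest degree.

190°

Three-point gradient (reference BH-01): Δ to BH-02 = (25, 35, +1.1), Δ to BH-03 = (-25, 15, +0.3).
∂h/∂x = +0.004800, ∂h/∂y = +0.02800 (det = 1250).
Flow direction (−∇h) has components (-0.004800 E, -0.02800 N).
Azimuth = atan2(E, N) = atan2(-0.004800, -0.02800) = 189.7° ≈ 190°.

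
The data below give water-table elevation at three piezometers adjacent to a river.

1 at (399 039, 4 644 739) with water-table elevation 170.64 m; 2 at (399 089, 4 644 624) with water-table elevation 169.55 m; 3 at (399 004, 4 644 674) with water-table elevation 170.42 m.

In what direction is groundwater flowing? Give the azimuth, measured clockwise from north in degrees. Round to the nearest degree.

Three-point gradient (reference 1): Δ to 2 = (50, -115, -1.09), Δ to 3 = (-35, -65, -0.22).
∂h/∂x = -0.006261, ∂h/∂y = +0.006756 (det = -7275).
Flow direction (−∇h) has components (+0.006261 E, -0.006756 N).
Azimuth = atan2(E, N) = atan2(+0.006261, -0.006756) = 137.2° ≈ 137°.

137°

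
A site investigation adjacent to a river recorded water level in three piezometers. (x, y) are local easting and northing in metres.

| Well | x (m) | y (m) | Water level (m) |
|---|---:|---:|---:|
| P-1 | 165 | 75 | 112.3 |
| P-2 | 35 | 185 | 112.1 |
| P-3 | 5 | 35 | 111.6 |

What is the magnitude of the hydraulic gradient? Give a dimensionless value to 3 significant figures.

0.00454

With h = a·x + b·y + c and P-1 as origin, the differences give:
  (-130)·a + 110·b = -0.2
  (-160)·a + (-40)·b = -0.7
Eliminate b (×(-40) and ×110, subtract): 22800·a = 85.00 → a = ∂h/∂x = +0.003728
Back-substitute: b = ∂h/∂y = +0.002588.
|∇h| = √(0.003728² + 0.002588²) = 0.004538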